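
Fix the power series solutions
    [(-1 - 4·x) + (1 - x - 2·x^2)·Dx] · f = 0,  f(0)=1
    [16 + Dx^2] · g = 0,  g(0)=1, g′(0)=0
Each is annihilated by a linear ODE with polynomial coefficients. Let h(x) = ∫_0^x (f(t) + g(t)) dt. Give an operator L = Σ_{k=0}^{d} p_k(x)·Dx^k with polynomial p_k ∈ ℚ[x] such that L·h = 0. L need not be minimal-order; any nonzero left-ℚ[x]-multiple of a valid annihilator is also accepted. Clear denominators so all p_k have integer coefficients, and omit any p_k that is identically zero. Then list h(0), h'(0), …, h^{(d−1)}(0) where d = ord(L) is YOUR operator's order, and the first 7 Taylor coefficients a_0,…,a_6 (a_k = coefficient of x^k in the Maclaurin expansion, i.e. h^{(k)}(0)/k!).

L = (368 + 1408·x - 256·x^2 + 512·x^3 + 2560·x^4 + 2048·x^5)·Dx + (-176 + 336·x + 384·x^2 - 1024·x^3 - 384·x^4 + 1536·x^5 + 1024·x^6)·Dx^2 + (23 + 88·x - 16·x^2 + 32·x^3 + 160·x^4 + 128·x^5)·Dx^3 + (-11 + 21·x + 24·x^2 - 64·x^3 - 24·x^4 + 96·x^5 + 64·x^6)·Dx^4  (order 4).
h: a_k = 0, 2, 1/2, -5/3, 5/4, 13/3, 7/2, …
ICs: h(0) = 0, h′(0) = 2, h′′(0) = 1, h′′′(0) = -10.

f: a_k = 1, 1, 3, 5, 11, 21, 43, …
g: a_k = 1, 0, -8, 0, 32/3, 0, -256/45, …
h₀=f+g: left-lcm gives L₀, ord ≤ 3.
h=∫h₀ ⇒ L = L₀·Dx.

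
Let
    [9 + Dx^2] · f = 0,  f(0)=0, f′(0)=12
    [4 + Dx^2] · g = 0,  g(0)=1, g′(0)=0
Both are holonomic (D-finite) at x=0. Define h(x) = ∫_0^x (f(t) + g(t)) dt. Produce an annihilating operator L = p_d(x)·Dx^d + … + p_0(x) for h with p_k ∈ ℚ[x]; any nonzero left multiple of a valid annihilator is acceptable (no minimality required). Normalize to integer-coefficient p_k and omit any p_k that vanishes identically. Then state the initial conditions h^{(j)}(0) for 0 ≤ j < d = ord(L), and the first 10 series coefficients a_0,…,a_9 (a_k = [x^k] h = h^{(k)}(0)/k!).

f: a_k = 0, 12, 0, -18, 0, 81/10, 0, -243/140, 0, 243/1120, …
g: a_k = 1, 0, -2, 0, 2/3, 0, -4/45, 0, 2/315, 0, …
Sum ⇒ L₀ = lclm(L_f,L_g) in ℚ(x)⟨Dx⟩.
h=∫h₀ ⇒ L = L₀·Dx.
L = 36·Dx + 13·Dx^3 + Dx^5  (order 5).
h: a_k = 0, 1, 6, -2/3, -9/2, 2/15, 27/20, -4/315, -243/1120, 2/2835, …
ICs: h(0) = 0, h′(0) = 1, h′′(0) = 12, h′′′(0) = -4, h′′′′(0) = -108.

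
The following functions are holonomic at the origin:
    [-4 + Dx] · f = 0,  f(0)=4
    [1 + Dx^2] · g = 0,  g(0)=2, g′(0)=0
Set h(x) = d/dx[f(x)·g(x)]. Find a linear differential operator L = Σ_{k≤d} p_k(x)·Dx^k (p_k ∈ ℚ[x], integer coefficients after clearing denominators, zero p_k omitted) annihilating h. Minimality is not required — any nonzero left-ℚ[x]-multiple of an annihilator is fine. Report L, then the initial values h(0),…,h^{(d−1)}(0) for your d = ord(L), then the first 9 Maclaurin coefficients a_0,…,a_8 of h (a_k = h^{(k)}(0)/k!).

f: a_k = 4, 16, 32, 128/3, 128/3, 512/15, 1024/45, 4096/315, 2048/315, …
g: a_k = 2, 0, -1, 0, 1/12, 0, -1/360, 0, 1/20160, …
Sym-product of L_f,L_g gives L₀ (≤ ord 2).
h=h₀': d/dx-closure on L₀ ⇒ L.
L = 17 - 8·Dx + Dx^2  (order 2).
h: a_k = 32, 120, 208, 644/3, 404/3, 33, -1454/45, -31679/630, -50999/1260, …
ICs: h(0) = 32, h′(0) = 120.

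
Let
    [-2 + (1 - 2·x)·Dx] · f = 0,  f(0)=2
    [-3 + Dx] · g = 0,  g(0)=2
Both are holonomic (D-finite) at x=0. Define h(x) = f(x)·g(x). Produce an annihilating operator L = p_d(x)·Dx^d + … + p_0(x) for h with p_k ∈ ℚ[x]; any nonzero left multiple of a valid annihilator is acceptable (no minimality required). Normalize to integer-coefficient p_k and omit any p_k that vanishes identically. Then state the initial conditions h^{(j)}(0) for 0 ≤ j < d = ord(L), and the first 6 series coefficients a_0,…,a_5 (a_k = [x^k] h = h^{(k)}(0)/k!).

L = (5 - 6·x) + (-1 + 2·x)·Dx  (order 1).
h: a_k = 4, 20, 58, 134, 563/2, 5711/10, …
ICs: h(0) = 4.

f: a_k = 2, 4, 8, 16, 32, 64, …
g: a_k = 2, 6, 9, 9, 27/4, 81/20, …
Product ⇒ symmetric product L₀, ord ≤ 1.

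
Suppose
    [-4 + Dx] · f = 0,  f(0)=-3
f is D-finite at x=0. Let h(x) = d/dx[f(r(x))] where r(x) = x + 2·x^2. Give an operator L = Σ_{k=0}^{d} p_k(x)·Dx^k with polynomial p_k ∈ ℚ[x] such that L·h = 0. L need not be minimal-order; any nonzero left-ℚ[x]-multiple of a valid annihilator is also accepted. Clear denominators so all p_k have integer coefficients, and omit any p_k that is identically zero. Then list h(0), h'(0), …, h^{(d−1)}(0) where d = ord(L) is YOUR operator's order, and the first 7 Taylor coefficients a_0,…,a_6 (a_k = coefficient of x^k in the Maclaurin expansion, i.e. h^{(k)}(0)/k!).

L = (8 + 32·x + 64·x^2) + (-1 - 4·x)·Dx  (order 1).
h: a_k = -12, -96, -384, -1280, -3328, -38912/5, -237568/15, …
ICs: h(0) = -12.

f: a_k = -3, -12, -24, -32, -32, -128/5, -256/15, …
Change of var in L_f (x↦r) gives L₀.
h=h₀': d/dx-closure on L₀ ⇒ L.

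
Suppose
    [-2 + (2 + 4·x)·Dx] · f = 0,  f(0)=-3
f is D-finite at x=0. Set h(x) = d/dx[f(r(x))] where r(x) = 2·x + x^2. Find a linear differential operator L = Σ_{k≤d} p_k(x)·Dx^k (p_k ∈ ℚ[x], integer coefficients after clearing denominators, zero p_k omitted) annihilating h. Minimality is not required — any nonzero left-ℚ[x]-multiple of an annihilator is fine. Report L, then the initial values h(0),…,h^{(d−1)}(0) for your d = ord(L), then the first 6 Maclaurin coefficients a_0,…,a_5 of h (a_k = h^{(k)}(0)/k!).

f: a_k = -3, -3, 3/2, -3/2, 15/8, -21/8, …
L₀ from L_f via x↦r, Dx↦r'^{-1}Dx.
h=h₀': d/dx-closure on L₀ ⇒ L.
L = -1 + (-1 - 5·x - 6·x^2 - 2·x^3)·Dx  (order 1).
h: a_k = -6, 6, -18, 54, -165, 513, …
ICs: h(0) = -6.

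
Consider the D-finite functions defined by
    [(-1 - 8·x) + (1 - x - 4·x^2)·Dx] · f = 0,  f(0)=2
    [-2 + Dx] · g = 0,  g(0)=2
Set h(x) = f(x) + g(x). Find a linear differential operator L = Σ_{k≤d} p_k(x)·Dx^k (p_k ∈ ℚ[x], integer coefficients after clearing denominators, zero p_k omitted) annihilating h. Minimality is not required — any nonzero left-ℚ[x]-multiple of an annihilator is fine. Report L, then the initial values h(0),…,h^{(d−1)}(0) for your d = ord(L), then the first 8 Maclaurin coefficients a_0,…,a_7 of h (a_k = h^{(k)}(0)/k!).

L = (-16 - 20·x - 240·x^2 - 128·x^3) + (6 + 32·x + 124·x^2 - 32·x^3 - 64·x^4)·Dx + (1 - 11·x - 2·x^2 + 48·x^3 + 32·x^4)·Dx^2  (order 2).
h: a_k = 4, 6, 14, 62/3, 178/3, 1958/15, 16298/45, 277846/315, …
ICs: h(0) = 4, h′(0) = 6.

f: a_k = 2, 2, 10, 18, 58, 130, 362, 882, …
g: a_k = 2, 4, 4, 8/3, 4/3, 8/15, 8/45, 16/315, …
L₀ := lclm(L_f,L_g); ord L₀ ≤ 1+1.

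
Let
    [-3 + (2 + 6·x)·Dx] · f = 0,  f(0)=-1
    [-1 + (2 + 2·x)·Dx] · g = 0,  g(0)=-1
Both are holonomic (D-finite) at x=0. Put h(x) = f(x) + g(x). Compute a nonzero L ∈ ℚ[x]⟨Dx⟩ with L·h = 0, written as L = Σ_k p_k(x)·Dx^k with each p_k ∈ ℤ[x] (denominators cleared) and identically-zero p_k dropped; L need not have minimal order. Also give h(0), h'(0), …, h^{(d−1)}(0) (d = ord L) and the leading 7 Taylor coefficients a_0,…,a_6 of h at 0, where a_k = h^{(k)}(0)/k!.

L = -3 + (8 + 12·x)·Dx + (4 + 16·x + 12·x^2)·Dx^2  (order 2).
h: a_k = -2, -2, 5/4, -7/4, 205/64, -427/64, 7665/512, …
ICs: h(0) = -2, h′(0) = -2.

f: a_k = -1, -3/2, 9/8, -27/16, 405/128, -1701/256, 15309/1024, …
g: a_k = -1, -1/2, 1/8, -1/16, 5/128, -7/256, 21/1024, …
h₀=f+g: left-lcm gives L₀, ord ≤ 2.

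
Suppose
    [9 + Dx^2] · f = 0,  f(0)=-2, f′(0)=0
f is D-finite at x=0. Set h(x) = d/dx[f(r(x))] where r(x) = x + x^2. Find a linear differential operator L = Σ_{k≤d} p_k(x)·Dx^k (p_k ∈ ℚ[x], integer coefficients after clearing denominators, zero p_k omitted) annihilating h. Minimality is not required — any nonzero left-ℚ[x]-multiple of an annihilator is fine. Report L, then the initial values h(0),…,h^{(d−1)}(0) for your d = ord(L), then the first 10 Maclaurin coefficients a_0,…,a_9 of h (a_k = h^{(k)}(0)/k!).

L = (21 + 72·x + 216·x^2 + 288·x^3 + 144·x^4) + (-6 - 12·x)·Dx + (1 + 4·x + 4·x^2)·Dx^2  (order 2).
h: a_k = 0, 18, 54, 9, -135, -4617/20, -2079/20, 52191/280, 95499/280, 477009/2240, …
ICs: h(0) = 0, h′(0) = 18.

f: a_k = -2, 0, 9, 0, -27/4, 0, 81/40, 0, -729/2240, 0, …
L₀ from L_f via x↦r, Dx↦r'^{-1}Dx.
Differentiate: ansatz ord ≤ ord L₀ ⇒ L.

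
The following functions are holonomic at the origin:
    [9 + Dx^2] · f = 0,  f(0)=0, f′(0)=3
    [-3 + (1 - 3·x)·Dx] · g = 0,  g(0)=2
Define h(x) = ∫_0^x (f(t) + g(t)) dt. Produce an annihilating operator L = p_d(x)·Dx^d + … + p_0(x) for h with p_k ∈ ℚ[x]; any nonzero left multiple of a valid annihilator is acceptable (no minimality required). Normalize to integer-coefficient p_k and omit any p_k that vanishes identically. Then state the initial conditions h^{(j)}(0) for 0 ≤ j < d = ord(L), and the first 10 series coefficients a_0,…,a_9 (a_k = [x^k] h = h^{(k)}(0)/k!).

f: a_k = 0, 3, 0, -9/2, 0, 81/40, 0, -243/560, 0, 243/4480, …
g: a_k = 2, 6, 18, 54, 162, 486, 1458, 4374, 13122, 39366, …
Sum ⇒ L₀ = lclm(L_f,L_g) in ℚ(x)⟨Dx⟩.
Integrate: L := L₀·Dx.
L = (-63 + 54·x - 81·x^2)·Dx + (9 - 45·x + 81·x^2 - 81·x^3)·Dx^2 + (-7 + 6·x - 9·x^2)·Dx^3 + (1 - 5·x + 9·x^2 - 9·x^3)·Dx^4  (order 4).
h: a_k = 0, 2, 9/2, 6, 99/8, 162/5, 6507/80, 1458/7, 2449197/4480, 1458, …
ICs: h(0) = 0, h′(0) = 2, h′′(0) = 9, h′′′(0) = 36.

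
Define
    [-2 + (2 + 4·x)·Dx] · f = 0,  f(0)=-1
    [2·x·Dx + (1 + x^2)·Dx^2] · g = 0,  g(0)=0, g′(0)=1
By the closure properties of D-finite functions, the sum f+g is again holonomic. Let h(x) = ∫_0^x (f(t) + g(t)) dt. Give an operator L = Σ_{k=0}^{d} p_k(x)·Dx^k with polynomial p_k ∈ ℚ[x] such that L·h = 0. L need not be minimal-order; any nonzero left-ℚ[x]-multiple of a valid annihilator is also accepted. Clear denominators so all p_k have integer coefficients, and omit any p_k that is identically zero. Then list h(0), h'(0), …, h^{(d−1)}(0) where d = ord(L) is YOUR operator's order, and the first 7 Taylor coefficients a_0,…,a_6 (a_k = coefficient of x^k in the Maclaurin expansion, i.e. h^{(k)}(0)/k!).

L = (-2 - 10·x + 6·x^2 + 6·x^3)·Dx^2 + (-5 - 8·x - 8·x^2 + 24·x^3 + 21·x^4)·Dx^3 + (-1 + 6·x^2 + 6·x^3 + 7·x^4 + 6·x^5)·Dx^4  (order 4).
h: a_k = 0, -1, 0, 1/6, -5/24, 1/8, -9/80, …
ICs: h(0) = 0, h′(0) = -1, h′′(0) = 0, h′′′(0) = 1.

f: a_k = -1, -1, 1/2, -1/2, 5/8, -7/8, 21/16, …
g: a_k = 0, 1, 0, -1/3, 0, 1/5, 0, …
Weyl lclm of L_f,L_g ⇒ L₀ (ord ≤ 3).
∫: right-multiply L₀ by Dx.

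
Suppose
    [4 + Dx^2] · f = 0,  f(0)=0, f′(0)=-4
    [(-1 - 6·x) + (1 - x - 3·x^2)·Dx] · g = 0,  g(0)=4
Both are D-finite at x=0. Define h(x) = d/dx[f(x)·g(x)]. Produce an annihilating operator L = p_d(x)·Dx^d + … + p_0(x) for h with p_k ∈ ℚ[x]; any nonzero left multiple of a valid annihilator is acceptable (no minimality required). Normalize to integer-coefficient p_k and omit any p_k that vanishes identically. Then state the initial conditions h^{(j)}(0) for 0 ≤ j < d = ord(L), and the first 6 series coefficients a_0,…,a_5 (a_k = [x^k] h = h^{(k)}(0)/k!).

L = (10 - 16·x - 40·x^2 + 48·x^3 + 72·x^4) + (5 + 34·x + 36·x^2 + 72·x^3)·Dx + (-1 - x - x^2 + 12·x^3 + 18·x^4)·Dx^2  (order 2).
h: a_k = -16, -32, -160, -1216/3, -3952/3, -17024/5, …
ICs: h(0) = -16, h′(0) = -32.

f: a_k = 0, -4, 0, 8/3, 0, -8/15, …
g: a_k = 4, 4, 16, 28, 76, 160, …
L₀ := L_f ⊗_s L_g (sym. prod.), ord ≤ 2.
h₀' ⇒ L via d/dx closure of L₀.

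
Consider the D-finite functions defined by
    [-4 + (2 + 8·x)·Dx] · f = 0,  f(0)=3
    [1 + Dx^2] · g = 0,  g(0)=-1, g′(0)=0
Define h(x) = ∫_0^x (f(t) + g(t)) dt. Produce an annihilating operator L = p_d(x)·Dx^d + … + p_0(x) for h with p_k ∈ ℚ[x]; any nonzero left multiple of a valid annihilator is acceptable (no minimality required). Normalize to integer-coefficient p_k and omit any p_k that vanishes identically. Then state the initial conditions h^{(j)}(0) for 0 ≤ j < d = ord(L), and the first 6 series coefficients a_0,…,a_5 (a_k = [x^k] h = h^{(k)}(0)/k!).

L = (-26 - 16·x - 32·x^2)·Dx + (-3 - 4·x + 48·x^2 + 64·x^3)·Dx^2 + (-26 - 16·x - 32·x^2)·Dx^3 + (-3 - 4·x + 48·x^2 + 64·x^3)·Dx^4  (order 4).
h: a_k = 0, 2, 3, -11/6, 3, -721/120, …
ICs: h(0) = 0, h′(0) = 2, h′′(0) = 6, h′′′(0) = -11.

f: a_k = 3, 6, -6, 12, -30, 84, …
g: a_k = -1, 0, 1/2, 0, -1/24, 0, …
Sum ⇒ L₀ = lclm(L_f,L_g) in ℚ(x)⟨Dx⟩.
h=∫h₀ ⇒ L = L₀·Dx.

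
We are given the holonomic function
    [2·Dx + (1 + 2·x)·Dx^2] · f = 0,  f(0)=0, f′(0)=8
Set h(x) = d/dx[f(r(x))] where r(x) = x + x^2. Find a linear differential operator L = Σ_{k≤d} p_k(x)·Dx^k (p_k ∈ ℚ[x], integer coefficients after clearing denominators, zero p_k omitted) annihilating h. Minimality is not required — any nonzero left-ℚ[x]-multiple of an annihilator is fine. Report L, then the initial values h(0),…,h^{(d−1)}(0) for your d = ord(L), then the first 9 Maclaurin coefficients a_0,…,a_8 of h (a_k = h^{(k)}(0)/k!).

L = (4·x + 4·x^2) + (1 + 4·x + 6·x^2 + 4·x^3)·Dx  (order 1).
h: a_k = 8, 0, -16, 32, -32, 0, 64, -128, 128, …
ICs: h(0) = 8.

f: a_k = 0, 8, -8, 32/3, -16, 128/5, -128/3, 512/7, -128, …
f∘r: x↦r, Dx↦Dx/r' in L_f ⇒ L₀.
h₀' ⇒ L via d/dx closure of L₀.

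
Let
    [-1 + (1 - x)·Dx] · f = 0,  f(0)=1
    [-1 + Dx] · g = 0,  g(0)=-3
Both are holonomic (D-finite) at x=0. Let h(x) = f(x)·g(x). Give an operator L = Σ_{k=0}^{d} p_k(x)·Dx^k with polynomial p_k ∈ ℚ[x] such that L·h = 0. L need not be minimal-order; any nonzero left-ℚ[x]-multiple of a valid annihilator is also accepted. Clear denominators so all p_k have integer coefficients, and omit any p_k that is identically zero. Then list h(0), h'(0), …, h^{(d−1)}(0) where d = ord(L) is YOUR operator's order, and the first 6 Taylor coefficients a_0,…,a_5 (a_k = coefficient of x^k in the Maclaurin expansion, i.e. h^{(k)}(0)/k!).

L = (2 - x) + (-1 + x)·Dx  (order 1).
h: a_k = -3, -6, -15/2, -8, -65/8, -163/20, …
ICs: h(0) = -3.

f: a_k = 1, 1, 1, 1, 1, 1, …
g: a_k = -3, -3, -3/2, -1/2, -1/8, -1/40, …
h₀=f·g: eliminate ⇒ L₀, order ≤ 1·1.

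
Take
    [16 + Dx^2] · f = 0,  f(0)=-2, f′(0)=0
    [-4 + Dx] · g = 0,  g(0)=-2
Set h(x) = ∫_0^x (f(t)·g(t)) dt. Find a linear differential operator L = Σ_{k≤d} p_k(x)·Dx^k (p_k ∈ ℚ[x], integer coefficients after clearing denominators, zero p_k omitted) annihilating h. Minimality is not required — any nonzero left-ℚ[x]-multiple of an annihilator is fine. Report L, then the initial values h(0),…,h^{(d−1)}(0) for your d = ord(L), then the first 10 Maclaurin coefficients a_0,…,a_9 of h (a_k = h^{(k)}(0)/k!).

L = 32·Dx - 8·Dx^2 + Dx^3  (order 3).
h: a_k = 0, 4, 8, 0, -64/3, -512/15, -1024/45, 0, 4096/315, 32768/2835, …
ICs: h(0) = 0, h′(0) = 4, h′′(0) = 16.

f: a_k = -2, 0, 16, 0, -64/3, 0, 512/45, 0, -1024/315, 0, …
g: a_k = -2, -8, -16, -64/3, -64/3, -256/15, -512/45, -2048/315, -1024/315, -4096/2835, …
f·g: L₀ = L_f ⊗_s L_g, ord ≤ 2·1.
h=∫₀ˣh₀: take L = L₀·Dx.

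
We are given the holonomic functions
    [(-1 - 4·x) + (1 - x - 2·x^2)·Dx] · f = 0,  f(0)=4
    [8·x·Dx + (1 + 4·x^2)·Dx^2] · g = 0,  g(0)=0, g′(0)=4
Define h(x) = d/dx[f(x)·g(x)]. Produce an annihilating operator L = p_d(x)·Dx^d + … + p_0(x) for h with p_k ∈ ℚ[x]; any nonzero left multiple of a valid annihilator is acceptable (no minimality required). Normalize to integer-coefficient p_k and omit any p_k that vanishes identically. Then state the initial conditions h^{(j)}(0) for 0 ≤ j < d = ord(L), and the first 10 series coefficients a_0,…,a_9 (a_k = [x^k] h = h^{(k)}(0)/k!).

L = (288·x^2 + 384·x^3 + 1152·x^4) + (5 + 24·x + 36·x^2 + 128·x^3 + 384·x^4 + 768·x^5)·Dx + (-1 - x - 12·x^2 + 12·x^3 - 8·x^4 + 64·x^5 + 96·x^6)·Dx^2  (order 2).
h: a_k = 16, 32, 80, 704/3, 816, 8416/5, 48368/15, 57216/7, 755408/35, 2798176/63, …
ICs: h(0) = 16, h′(0) = 32.

f: a_k = 4, 4, 12, 20, 44, 84, 172, 340, 684, 1364, …
g: a_k = 0, 4, 0, -16/3, 0, 64/5, 0, -256/7, 0, 1024/9, …
Sym-product of L_f,L_g gives L₀ (≤ ord 2).
h=h₀': d/dx-closure on L₀ ⇒ L.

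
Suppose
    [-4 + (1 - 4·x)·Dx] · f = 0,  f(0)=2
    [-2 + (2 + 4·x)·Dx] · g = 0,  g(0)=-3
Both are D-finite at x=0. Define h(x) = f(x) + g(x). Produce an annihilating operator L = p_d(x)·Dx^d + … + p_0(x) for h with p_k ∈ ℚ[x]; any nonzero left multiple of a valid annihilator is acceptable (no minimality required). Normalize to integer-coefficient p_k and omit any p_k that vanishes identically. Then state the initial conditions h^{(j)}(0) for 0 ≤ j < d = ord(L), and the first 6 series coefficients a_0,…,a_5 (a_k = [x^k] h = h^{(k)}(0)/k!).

f: a_k = 2, 8, 32, 128, 512, 2048, …
g: a_k = -3, -3, 3/2, -3/2, 15/8, -21/8, …
Weyl lclm of L_f,L_g ⇒ L₀ (ord ≤ 2).
L = (-12 - 16·x) + (11 + 40·x + 48·x^2)·Dx + (-1 - 2·x + 16·x^2 + 32·x^3)·Dx^2  (order 2).
h: a_k = -1, 5, 67/2, 253/2, 4111/8, 16363/8, …
ICs: h(0) = -1, h′(0) = 5.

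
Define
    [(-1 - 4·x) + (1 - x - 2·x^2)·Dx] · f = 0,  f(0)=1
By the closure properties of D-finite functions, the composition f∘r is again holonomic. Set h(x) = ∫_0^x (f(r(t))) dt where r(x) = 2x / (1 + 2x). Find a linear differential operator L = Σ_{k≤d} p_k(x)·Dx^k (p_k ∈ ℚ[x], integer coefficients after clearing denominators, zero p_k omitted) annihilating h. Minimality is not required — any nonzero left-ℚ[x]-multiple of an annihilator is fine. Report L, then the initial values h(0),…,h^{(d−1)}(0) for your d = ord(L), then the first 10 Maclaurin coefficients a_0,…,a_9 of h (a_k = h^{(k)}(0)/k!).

L = (2 + 20·x)·Dx + (-1 - 4·x + 4·x^2 + 16·x^3)·Dx^2  (order 2).
h: a_k = 0, 1, 1, 8/3, 0, 64/5, -64/3, 768/7, -320, 11264/9, …
ICs: h(0) = 0, h′(0) = 1.

f: a_k = 1, 1, 3, 5, 11, 21, 43, 85, 171, 341, …
Change of var in L_f (x↦r) gives L₀.
h=∫h₀ ⇒ L = L₀·Dx.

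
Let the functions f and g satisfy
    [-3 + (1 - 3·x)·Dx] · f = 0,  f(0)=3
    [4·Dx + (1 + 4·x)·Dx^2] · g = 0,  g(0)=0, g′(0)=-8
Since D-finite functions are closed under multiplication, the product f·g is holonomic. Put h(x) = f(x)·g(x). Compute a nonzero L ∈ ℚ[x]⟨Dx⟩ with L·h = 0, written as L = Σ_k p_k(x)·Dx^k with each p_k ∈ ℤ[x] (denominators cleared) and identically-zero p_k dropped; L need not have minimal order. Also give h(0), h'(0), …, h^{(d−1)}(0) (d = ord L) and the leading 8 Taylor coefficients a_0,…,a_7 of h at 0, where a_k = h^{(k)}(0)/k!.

L = 12 + (2 + 36·x)·Dx + (-1 - x + 12·x^2)·Dx^2  (order 2).
h: a_k = 0, -24, -24, -200, -216, -9384/5, -7672/5, -652632/35, …
ICs: h(0) = 0, h′(0) = -24.

f: a_k = 3, 9, 27, 81, 243, 729, 2187, 6561, …
g: a_k = 0, -8, 16, -128/3, 128, -2048/5, 4096/3, -32768/7, …
L₀ := L_f ⊗_s L_g (sym. prod.), ord ≤ 2.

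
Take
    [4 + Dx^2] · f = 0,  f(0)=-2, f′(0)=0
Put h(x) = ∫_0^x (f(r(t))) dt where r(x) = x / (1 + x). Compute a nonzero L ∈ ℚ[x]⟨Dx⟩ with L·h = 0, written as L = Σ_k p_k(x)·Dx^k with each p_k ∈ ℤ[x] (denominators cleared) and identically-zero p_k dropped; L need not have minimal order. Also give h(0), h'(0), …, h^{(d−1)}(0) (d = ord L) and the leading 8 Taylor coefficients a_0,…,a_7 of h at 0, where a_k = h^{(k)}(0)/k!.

L = 4·Dx + (2 + 6·x + 6·x^2 + 2·x^3)·Dx^2 + (1 + 4·x + 6·x^2 + 4·x^3 + x^4)·Dx^3  (order 3).
h: a_k = 0, -2, 0, 4/3, -2, 32/15, -16/9, 44/45, …
ICs: h(0) = 0, h′(0) = -2, h′′(0) = 0.

f: a_k = -2, 0, 4, 0, -4/3, 0, 8/45, 0, …
h₀=f(r): pull back L_f along r ⇒ L₀.
∫: right-multiply L₀ by Dx.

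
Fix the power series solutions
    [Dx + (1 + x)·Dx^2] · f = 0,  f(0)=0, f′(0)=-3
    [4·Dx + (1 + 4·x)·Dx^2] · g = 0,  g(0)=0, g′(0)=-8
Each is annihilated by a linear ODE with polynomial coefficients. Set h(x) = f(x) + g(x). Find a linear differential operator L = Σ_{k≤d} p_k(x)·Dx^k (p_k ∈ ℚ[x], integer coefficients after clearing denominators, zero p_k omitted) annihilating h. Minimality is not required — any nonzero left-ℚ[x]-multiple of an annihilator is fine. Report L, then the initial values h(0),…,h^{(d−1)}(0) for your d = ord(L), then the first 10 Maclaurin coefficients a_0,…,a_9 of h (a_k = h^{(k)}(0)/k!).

f: a_k = 0, -3, 3/2, -1, 3/4, -3/5, 1/2, -3/7, 3/8, -1/3, …
g: a_k = 0, -8, 16, -128/3, 128, -2048/5, 4096/3, -32768/7, 16384, -524288/9, …
Weyl lclm of L_f,L_g ⇒ L₀ (ord ≤ 4).
L = 8·Dx + (10 + 16·x)·Dx^2 + (1 + 5·x + 4·x^2)·Dx^3  (order 3).
h: a_k = 0, -11, 35/2, -131/3, 515/4, -2051/5, 8195/6, -32771/7, 131075/8, -524291/9, …
ICs: h(0) = 0, h′(0) = -11, h′′(0) = 35.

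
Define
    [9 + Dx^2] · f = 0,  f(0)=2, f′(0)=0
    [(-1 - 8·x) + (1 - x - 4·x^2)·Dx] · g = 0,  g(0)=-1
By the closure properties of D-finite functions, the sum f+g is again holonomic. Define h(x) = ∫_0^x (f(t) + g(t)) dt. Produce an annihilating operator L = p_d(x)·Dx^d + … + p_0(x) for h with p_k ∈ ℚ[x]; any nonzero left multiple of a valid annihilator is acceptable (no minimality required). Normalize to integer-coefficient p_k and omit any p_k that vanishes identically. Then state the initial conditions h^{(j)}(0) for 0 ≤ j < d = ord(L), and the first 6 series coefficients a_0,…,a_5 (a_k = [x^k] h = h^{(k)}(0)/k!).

f: a_k = 2, 0, -9, 0, 27/4, 0, …
g: a_k = -1, -1, -5, -9, -29, -65, …
h₀=f+g: left-lcm gives L₀, ord ≤ 3.
∫: right-multiply L₀ by Dx.
L = (-567 - 4806·x - 3321·x^2 - 9936·x^3 - 6480·x^4 - 10368·x^5)·Dx + (171 - 117·x - 441·x^2 + 135·x^3 - 540·x^4 - 3888·x^5 - 5184·x^6)·Dx^2 + (-63 - 534·x - 369·x^2 - 1104·x^3 - 720·x^4 - 1152·x^5)·Dx^3 + (19 - 13·x - 49·x^2 + 15·x^3 - 60·x^4 - 432·x^5 - 576·x^6)·Dx^4  (order 4).
h: a_k = 0, 1, -1/2, -14/3, -9/4, -89/20, …
ICs: h(0) = 0, h′(0) = 1, h′′(0) = -1, h′′′(0) = -28.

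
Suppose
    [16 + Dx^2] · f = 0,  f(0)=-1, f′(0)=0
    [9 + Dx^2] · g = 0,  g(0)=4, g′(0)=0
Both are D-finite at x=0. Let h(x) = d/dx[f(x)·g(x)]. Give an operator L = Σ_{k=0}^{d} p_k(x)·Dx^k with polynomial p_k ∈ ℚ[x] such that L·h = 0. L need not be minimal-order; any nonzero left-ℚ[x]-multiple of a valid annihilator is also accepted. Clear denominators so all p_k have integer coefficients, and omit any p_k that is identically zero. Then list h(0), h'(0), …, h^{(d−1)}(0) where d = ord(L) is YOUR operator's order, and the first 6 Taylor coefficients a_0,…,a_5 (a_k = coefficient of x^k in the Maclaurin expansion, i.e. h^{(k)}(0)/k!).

L = 49 + 50·Dx^2 + Dx^4  (order 4).
h: a_k = 0, 100, 0, -2402/3, 0, 11765/6, …
ICs: h(0) = 0, h′(0) = 100, h′′(0) = 0, h′′′(0) = -4804.

f: a_k = -1, 0, 8, 0, -32/3, 0, …
g: a_k = 4, 0, -18, 0, 27/2, 0, …
Sym-product of L_f,L_g gives L₀ (≤ ord 4).
Derive L from L₀ (diff closure).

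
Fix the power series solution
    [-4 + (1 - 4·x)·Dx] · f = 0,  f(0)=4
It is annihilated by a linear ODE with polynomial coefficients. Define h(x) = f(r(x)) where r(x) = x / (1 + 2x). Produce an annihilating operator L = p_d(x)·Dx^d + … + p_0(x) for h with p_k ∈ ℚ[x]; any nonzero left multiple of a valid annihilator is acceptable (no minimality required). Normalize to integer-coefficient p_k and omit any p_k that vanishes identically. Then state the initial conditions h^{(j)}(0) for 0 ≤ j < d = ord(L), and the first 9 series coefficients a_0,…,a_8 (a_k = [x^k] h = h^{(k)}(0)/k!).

L = 4 + (-1 + 4·x^2)·Dx  (order 1).
h: a_k = 4, 16, 32, 64, 128, 256, 512, 1024, 2048, …
ICs: h(0) = 4.

f: a_k = 4, 16, 64, 256, 1024, 4096, 16384, 65536, 262144, …
Change of var in L_f (x↦r) gives L₀.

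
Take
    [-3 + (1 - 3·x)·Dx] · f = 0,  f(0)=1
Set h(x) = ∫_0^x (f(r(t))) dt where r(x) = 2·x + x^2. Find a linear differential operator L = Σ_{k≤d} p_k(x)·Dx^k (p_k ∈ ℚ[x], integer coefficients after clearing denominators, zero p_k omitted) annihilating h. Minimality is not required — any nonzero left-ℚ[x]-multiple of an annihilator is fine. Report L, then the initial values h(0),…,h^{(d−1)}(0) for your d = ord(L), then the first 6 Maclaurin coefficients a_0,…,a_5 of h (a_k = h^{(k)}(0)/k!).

f: a_k = 1, 3, 9, 27, 81, 243, …
f∘r: x↦r, Dx↦Dx/r' in L_f ⇒ L₀.
∫: right-multiply L₀ by Dx.
L = (6 + 6·x)·Dx + (-1 + 6·x + 3·x^2)·Dx^2  (order 2).
h: a_k = 0, 1, 3, 13, 63, 1629/5, …
ICs: h(0) = 0, h′(0) = 1.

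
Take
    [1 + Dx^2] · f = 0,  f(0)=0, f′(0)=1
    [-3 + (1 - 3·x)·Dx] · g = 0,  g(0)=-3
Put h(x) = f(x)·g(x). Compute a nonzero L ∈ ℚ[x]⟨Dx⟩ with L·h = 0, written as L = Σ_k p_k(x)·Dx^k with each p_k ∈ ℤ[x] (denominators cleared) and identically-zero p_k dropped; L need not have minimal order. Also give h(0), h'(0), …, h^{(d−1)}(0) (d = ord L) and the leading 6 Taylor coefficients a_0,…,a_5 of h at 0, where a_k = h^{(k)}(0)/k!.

f: a_k = 0, 1, 0, -1/6, 0, 1/120, …
g: a_k = -3, -9, -27, -81, -243, -729, …
Sym-product of L_f,L_g gives L₀ (≤ ord 2).
L = (-1 + 3·x) + 6·Dx + (-1 + 3·x)·Dx^2  (order 2).
h: a_k = 0, -3, -9, -53/2, -159/2, -9541/40, …
ICs: h(0) = 0, h′(0) = -3.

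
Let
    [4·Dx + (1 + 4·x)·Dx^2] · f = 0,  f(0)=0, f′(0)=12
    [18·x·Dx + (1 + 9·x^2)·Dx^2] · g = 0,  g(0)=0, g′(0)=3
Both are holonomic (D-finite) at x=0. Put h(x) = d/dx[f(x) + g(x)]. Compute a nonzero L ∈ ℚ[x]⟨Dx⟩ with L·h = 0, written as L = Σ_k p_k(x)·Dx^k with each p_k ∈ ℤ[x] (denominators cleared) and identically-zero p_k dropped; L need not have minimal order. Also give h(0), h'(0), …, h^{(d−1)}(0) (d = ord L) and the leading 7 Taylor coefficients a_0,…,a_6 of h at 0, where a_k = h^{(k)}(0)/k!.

L = (-36 - 432·x + 972·x^2 + 1296·x^3) + (-25 - 72·x - 189·x^2 + 1944·x^3 + 2592·x^4)·Dx + (-2 + x + 36·x^2 + 81·x^3 + 486·x^4 + 648·x^5)·Dx^2  (order 2).
h: a_k = 15, -48, 165, -768, 3315, -12288, 46965, …
ICs: h(0) = 15, h′(0) = -48.

f: a_k = 0, 12, -24, 64, -192, 3072/5, -2048, …
g: a_k = 0, 3, 0, -9, 0, 243/5, 0, …
Weyl lclm of L_f,L_g ⇒ L₀ (ord ≤ 4).
Derive L from L₀ (diff closure).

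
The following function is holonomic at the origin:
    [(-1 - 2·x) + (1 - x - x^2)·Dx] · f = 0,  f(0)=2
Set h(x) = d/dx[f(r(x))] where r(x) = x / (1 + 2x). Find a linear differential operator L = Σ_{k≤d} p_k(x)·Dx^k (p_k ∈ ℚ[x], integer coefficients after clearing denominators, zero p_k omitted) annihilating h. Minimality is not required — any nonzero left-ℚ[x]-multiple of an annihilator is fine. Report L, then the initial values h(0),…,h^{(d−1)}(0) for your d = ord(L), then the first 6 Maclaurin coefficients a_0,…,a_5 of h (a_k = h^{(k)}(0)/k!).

L = (-6·x - 18·x^2 - 16·x^3) + (-1 - 9·x - 27·x^2 - 30·x^3 - 8·x^4)·Dx  (order 1).
h: a_k = 2, 0, -6, 24, -80, 252, …
ICs: h(0) = 2.

f: a_k = 2, 2, 4, 6, 10, 16, …
L₀ from L_f via x↦r, Dx↦r'^{-1}Dx.
h₀' ⇒ L via d/dx closure of L₀.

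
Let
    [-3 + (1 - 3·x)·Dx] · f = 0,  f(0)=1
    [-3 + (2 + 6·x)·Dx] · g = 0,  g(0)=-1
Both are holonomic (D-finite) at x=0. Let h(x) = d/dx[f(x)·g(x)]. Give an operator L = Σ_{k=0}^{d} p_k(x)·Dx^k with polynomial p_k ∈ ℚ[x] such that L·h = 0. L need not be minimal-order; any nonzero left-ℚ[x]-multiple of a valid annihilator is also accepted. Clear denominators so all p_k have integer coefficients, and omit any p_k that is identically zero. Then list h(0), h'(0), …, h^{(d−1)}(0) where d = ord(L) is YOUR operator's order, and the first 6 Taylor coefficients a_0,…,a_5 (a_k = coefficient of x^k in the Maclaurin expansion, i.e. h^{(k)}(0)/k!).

f: a_k = 1, 3, 9, 27, 81, 243, …
g: a_k = -1, -3/2, 9/8, -27/16, 405/128, -1701/256, …
L₀ := L_f ⊗_s L_g (sym. prod.), ord ≤ 1.
Differentiate: ansatz ord ≤ ord L₀ ⇒ L.
L = (11 + 54·x + 27·x^2) + (-2 - 2·x + 18·x^2 + 18·x^3)·Dx  (order 1).
h: a_k = -9/2, -99/4, -1863/16, -14499/32, -443475/256, -3147093/512, …
ICs: h(0) = -9/2.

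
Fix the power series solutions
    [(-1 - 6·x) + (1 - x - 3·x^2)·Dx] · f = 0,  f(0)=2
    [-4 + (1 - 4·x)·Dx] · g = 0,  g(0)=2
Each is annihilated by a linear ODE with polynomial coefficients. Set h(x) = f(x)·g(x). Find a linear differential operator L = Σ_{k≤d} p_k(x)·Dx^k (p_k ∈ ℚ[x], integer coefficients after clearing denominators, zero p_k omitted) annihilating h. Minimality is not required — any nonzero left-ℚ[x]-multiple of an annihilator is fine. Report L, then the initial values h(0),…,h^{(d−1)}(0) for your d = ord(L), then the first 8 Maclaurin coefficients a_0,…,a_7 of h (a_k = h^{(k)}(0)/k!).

L = (-5 + 2·x + 36·x^2) + (1 - 5·x + x^2 + 12·x^3)·Dx  (order 1).
h: a_k = 4, 20, 96, 412, 1724, 7056, 28612, 115316, …
ICs: h(0) = 4.

f: a_k = 2, 2, 8, 14, 38, 80, 194, 434, …
g: a_k = 2, 8, 32, 128, 512, 2048, 8192, 32768, …
h₀=f·g: eliminate ⇒ L₀, order ≤ 1·1.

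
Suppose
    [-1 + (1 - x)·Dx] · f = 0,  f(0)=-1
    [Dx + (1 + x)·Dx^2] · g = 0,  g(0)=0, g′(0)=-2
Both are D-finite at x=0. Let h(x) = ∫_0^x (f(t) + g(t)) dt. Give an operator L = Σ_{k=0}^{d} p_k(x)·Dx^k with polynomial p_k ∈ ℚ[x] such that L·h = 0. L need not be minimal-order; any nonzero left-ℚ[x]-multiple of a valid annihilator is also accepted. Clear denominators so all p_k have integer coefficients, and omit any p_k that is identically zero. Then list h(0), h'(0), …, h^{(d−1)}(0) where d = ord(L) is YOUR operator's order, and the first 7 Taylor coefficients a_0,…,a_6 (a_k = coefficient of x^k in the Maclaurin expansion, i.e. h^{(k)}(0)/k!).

L = (10 + 2·x)·Dx^2 + (4 + 16·x + 4·x^2)·Dx^3 + (-3 - x + 3·x^2 + x^3)·Dx^4  (order 4).
h: a_k = 0, -1, -3/2, 0, -5/12, -1/10, -7/30, …
ICs: h(0) = 0, h′(0) = -1, h′′(0) = -3, h′′′(0) = 0.

f: a_k = -1, -1, -1, -1, -1, -1, -1, …
g: a_k = 0, -2, 1, -2/3, 1/2, -2/5, 1/3, …
f+g: L₀ = lclm(L_f,L_g), ord ≤ 1+2.
h=∫h₀ ⇒ L = L₀·Dx.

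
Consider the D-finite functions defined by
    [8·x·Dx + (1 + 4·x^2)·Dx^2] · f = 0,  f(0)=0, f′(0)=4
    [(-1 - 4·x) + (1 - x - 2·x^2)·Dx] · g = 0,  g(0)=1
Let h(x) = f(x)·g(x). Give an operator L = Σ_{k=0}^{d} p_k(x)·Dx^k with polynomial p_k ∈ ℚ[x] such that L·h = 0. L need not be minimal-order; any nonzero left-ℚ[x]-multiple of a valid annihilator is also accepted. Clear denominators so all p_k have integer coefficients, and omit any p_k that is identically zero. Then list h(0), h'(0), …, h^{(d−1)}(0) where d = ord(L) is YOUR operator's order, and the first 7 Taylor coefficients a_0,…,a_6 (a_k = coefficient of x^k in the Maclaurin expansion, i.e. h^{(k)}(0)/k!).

L = (4 + 8·x + 48·x^2) + (2 + 16·x^2 + 48·x^3)·Dx + (-1 + x - 2·x^2 + 4·x^3 + 8·x^4)·Dx^2  (order 2).
h: a_k = 0, 4, 4, 20/3, 44/3, 204/5, 1052/15, …
ICs: h(0) = 0, h′(0) = 4.

f: a_k = 0, 4, 0, -16/3, 0, 64/5, 0, …
g: a_k = 1, 1, 3, 5, 11, 21, 43, …
Product ⇒ symmetric product L₀, ord ≤ 2.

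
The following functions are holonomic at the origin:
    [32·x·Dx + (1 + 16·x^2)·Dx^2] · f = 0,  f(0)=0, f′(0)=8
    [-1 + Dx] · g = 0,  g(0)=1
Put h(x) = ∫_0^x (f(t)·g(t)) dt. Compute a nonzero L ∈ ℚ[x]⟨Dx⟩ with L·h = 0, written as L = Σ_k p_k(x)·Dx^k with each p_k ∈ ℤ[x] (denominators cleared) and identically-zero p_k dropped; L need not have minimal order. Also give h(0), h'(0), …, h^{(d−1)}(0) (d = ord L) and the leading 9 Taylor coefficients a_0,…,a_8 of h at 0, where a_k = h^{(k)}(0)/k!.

L = (1 - 32·x + 16·x^2)·Dx + (-2 + 32·x - 32·x^2)·Dx^2 + (1 + 16·x^2)·Dx^3  (order 3).
h: a_k = 0, 0, 4, 8/3, -29/3, -124/15, 1943/30, 3623/63, -940403/1680, …
ICs: h(0) = 0, h′(0) = 0, h′′(0) = 8.

f: a_k = 0, 8, 0, -128/3, 0, 2048/5, 0, -32768/7, 0, …
g: a_k = 1, 1, 1/2, 1/6, 1/24, 1/120, 1/720, 1/5040, 1/40320, …
Sym-product of L_f,L_g gives L₀ (≤ ord 2).
∫: right-multiply L₀ by Dx.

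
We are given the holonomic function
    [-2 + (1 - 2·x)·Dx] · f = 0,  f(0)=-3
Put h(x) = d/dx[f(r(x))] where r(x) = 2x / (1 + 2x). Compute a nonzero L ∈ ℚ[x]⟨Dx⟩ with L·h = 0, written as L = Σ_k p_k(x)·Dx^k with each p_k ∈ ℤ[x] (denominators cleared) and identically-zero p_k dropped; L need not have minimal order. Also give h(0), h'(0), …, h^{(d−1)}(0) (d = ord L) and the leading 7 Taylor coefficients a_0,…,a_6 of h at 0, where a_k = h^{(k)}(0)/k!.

f: a_k = -3, -6, -12, -24, -48, -96, -192, …
Change of var in L_f (x↦r) gives L₀.
Differentiate: ansatz ord ≤ ord L₀ ⇒ L.
L = 4 + (-1 + 2·x)·Dx  (order 1).
h: a_k = -12, -48, -144, -384, -960, -2304, -5376, …
ICs: h(0) = -12.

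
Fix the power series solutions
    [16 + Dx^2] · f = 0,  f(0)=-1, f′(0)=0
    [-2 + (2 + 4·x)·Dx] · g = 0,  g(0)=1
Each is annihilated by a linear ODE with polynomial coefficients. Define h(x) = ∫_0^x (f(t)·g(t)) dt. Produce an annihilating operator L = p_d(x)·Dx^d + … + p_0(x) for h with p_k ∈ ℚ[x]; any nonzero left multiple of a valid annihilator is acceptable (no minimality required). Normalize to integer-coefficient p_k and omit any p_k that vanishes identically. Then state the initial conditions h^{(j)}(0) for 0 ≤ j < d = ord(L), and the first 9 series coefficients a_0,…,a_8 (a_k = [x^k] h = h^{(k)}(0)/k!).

L = (19 + 64·x + 64·x^2)·Dx + (-2 - 4·x)·Dx^2 + (1 + 4·x + 4·x^2)·Dx^3  (order 3).
h: a_k = 0, -1, -1/2, 17/6, 15/8, -337/120, -181/144, 5281/5040, 3811/5760, …
ICs: h(0) = 0, h′(0) = -1, h′′(0) = -1.

f: a_k = -1, 0, 8, 0, -32/3, 0, 256/45, 0, -512/315, …
g: a_k = 1, 1, -1/2, 1/2, -5/8, 7/8, -21/16, 33/16, -429/128, …
f·g: L₀ = L_f ⊗_s L_g, ord ≤ 2·1.
Integrate: L := L₀·Dx.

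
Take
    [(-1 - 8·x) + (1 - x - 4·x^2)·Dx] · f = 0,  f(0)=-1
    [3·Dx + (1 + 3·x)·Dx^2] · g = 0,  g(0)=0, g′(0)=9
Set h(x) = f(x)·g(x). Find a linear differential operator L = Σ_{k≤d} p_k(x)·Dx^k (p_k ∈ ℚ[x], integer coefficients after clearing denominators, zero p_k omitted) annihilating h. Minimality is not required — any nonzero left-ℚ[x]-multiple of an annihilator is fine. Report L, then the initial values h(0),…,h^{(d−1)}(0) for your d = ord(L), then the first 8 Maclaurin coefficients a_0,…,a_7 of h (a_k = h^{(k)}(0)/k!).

L = (11 + 48·x) + (-1 + 25·x + 60·x^2)·Dx + (-1 - 2·x + 7·x^2 + 12·x^3)·Dx^2  (order 2).
h: a_k = 0, -9, 9/2, -117/2, 81/4, -7191/20, 1719/20, -64107/28, …
ICs: h(0) = 0, h′(0) = -9.

f: a_k = -1, -1, -5, -9, -29, -65, -181, -441, …
g: a_k = 0, 9, -27/2, 27, -243/4, 729/5, -729/2, 6561/7, …
Product ⇒ symmetric product L₀, ord ≤ 2.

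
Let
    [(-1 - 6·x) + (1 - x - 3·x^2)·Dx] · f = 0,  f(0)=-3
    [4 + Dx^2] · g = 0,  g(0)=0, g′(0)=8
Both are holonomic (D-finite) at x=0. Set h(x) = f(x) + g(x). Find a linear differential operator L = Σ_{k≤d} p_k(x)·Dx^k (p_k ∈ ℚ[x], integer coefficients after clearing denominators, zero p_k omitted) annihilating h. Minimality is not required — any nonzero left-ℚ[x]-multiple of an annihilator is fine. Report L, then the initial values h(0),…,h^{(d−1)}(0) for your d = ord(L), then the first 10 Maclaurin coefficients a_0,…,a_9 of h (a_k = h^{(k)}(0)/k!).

f: a_k = -3, -3, -12, -21, -57, -120, -291, -651, -1524, -3477, …
g: a_k = 0, 8, 0, -16/3, 0, 16/15, 0, -32/315, 0, 16/2835, …
h₀=f+g: left-lcm gives L₀, ord ≤ 3.
L = (92 + 608·x + 512·x^2 + 1104·x^3 + 360·x^4 + 432·x^5) + (-24 + 4·x + 24·x^2 + 80·x^3 + 180·x^4 + 216·x^5 + 216·x^6)·Dx + (23 + 152·x + 128·x^2 + 276·x^3 + 90·x^4 + 108·x^5)·Dx^2 + (-6 + x + 6·x^2 + 20·x^3 + 45·x^4 + 54·x^5 + 54·x^6)·Dx^3  (order 3).
h: a_k = -3, 5, -12, -79/3, -57, -1784/15, -291, -205097/315, -1524, -9857279/2835, …
ICs: h(0) = -3, h′(0) = 5, h′′(0) = -24.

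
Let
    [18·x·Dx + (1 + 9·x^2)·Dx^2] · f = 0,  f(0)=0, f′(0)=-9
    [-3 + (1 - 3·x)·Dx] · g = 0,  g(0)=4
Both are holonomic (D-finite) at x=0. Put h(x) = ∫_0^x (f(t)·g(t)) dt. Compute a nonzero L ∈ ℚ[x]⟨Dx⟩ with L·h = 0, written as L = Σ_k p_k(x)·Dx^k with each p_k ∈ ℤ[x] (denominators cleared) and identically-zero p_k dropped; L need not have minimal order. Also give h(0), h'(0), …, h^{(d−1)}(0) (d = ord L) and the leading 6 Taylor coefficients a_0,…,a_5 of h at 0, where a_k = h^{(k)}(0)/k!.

f: a_k = 0, -9, 0, 27, 0, -729/5, …
g: a_k = 4, 12, 36, 108, 324, 972, …
L₀ := L_f ⊗_s L_g (sym. prod.), ord ≤ 2.
Integrate: L := L₀·Dx.
L = 54·x·Dx + (6 - 18·x + 108·x^2)·Dx^2 + (-1 + 3·x - 9·x^2 + 27·x^3)·Dx^3  (order 3).
h: a_k = 0, 0, -18, -36, -54, -648/5, …
ICs: h(0) = 0, h′(0) = 0, h′′(0) = -36.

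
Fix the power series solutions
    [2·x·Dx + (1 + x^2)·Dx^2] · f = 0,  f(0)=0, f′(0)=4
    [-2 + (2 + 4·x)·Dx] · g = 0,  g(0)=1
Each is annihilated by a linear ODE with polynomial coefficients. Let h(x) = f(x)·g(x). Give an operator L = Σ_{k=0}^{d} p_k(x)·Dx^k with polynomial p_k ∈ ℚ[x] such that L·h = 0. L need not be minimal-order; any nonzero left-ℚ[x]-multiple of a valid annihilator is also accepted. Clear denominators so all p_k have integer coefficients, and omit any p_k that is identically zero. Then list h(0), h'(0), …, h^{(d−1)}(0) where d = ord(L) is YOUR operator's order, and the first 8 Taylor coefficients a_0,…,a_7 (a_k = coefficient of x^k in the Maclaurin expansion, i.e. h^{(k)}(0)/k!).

f: a_k = 0, 4, 0, -4/3, 0, 4/5, 0, -4/7, …
g: a_k = 1, 1, -1/2, 1/2, -5/8, 7/8, -21/16, 33/16, …
L₀ := L_f ⊗_s L_g (sym. prod.), ord ≤ 2.
L = (3 - 2·x - x^2) + (-2 - 2·x + 6·x^2 + 4·x^3)·Dx + (1 + 4·x + 5·x^2 + 4·x^3 + 4·x^4)·Dx^2  (order 2).
h: a_k = 0, 4, 4, -10/3, 2/3, -31/30, 109/30, -2263/420, …
ICs: h(0) = 0, h′(0) = 4.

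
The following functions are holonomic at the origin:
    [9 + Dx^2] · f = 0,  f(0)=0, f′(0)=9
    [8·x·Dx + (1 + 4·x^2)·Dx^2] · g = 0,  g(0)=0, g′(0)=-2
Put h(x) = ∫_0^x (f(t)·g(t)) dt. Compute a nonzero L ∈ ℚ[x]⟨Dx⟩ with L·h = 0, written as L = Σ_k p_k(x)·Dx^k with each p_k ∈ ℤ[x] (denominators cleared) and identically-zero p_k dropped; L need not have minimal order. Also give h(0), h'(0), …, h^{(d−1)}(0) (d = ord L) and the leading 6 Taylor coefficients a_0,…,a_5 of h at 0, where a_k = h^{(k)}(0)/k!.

f: a_k = 0, 9, 0, -27/2, 0, 243/40, …
g: a_k = 0, -2, 0, 8/3, 0, -32/5, …
h₀=f·g: eliminate ⇒ L₀, order ≤ 2·2.
Integrate: L := L₀·Dx.
L = (2925 + 31536·x^2 + 95904·x^4 + 186624·x^6 + 186624·x^8)·Dx + (2448·x + 20160·x^3 + 62208·x^5 + 82944·x^7)·Dx^2 + (442 + 5088·x^2 + 19008·x^4 + 41472·x^6 + 41472·x^8)·Dx^3 + (272·x + 2240·x^3 + 6912·x^5 + 9216·x^7)·Dx^4 + (13 + 176·x^2 + 928·x^4 + 2304·x^6 + 2304·x^8)·Dx^5  (order 5).
h: a_k = 0, 0, 0, -6, 0, 51/5, …
ICs: h(0) = 0, h′(0) = 0, h′′(0) = 0, h′′′(0) = -36, h′′′′(0) = 0.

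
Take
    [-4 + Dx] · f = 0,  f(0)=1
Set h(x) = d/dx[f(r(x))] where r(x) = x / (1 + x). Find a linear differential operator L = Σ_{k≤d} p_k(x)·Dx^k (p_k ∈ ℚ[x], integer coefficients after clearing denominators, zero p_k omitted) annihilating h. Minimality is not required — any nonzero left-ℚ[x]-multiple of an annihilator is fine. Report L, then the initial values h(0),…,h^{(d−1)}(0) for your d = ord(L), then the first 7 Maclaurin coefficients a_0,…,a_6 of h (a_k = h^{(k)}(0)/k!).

L = (2 - 2·x) + (-1 - 2·x - x^2)·Dx  (order 1).
h: a_k = 4, 8, -4, -16/3, 28/3, -88/15, -68/45, …
ICs: h(0) = 4.

f: a_k = 1, 4, 8, 32/3, 32/3, 128/15, 256/45, …
Change of var in L_f (x↦r) gives L₀.
Differentiate: ansatz ord ≤ ord L₀ ⇒ L.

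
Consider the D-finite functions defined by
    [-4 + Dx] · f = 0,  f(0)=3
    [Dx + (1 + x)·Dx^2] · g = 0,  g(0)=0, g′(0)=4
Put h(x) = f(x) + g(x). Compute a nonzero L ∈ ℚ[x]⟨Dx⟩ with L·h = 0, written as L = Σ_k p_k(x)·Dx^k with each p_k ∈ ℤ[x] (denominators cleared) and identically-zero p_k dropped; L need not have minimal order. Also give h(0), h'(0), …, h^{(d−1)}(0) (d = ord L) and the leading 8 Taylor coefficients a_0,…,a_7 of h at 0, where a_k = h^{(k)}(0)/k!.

f: a_k = 3, 12, 24, 32, 32, 128/5, 256/15, 1024/105, …
g: a_k = 0, 4, -2, 4/3, -1, 4/5, -2/3, 4/7, …
f+g: L₀ = lclm(L_f,L_g), ord ≤ 1+2.
L = (-24 - 16·x)·Dx + (-14 - 32·x - 16·x^2)·Dx^2 + (5 + 9·x + 4·x^2)·Dx^3  (order 3).
h: a_k = 3, 16, 22, 100/3, 31, 132/5, 82/5, 1084/105, …
ICs: h(0) = 3, h′(0) = 16, h′′(0) = 44.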